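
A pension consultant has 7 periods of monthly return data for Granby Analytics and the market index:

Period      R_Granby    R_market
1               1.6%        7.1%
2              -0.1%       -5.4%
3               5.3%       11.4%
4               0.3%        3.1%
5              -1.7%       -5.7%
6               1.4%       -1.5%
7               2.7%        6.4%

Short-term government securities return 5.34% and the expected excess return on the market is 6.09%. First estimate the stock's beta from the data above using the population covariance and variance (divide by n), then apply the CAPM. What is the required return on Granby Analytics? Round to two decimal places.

Mean R_i = (1.6 − 0.1 + 5.3 + 0.3 − 1.7 + 1.4 + 2.7) / 7 = 1.3571%
Mean R_m = (7.1 − 5.4 + 11.4 + 3.1 − 5.7 − 1.5 + 6.4) / 7 = 2.2000%
Σ(R_i − R̄_i)(R_m − R̄_m) = 77.2200  ⇒  Cov = 77.2200 / 7 = 11.0314
Σ(R_m − R̄_m)² = 260.9600  ⇒  Var(R_m) = 260.9600 / 7 = 37.2800
β = Cov / Var(R_m) = 11.0314 / 37.2800 = 0.2959
E(R) = R_f + β × MRP = 5.34% + 0.2959 × 6.09% = 7.14%

7.14%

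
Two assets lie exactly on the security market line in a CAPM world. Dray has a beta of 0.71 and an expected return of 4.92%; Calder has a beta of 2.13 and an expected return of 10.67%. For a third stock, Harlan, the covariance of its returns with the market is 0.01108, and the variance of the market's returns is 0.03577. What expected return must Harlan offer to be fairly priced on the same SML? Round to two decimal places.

3.30%

MRP = (10.67% − 4.92%) / (2.13 − 0.71) = 4.0493%
R_f = 4.92% − 0.71 × 4.0493% = 2.0450%
β_Harlan = Cov / Var(R_m) = 0.01108 / 0.03577 = 0.3098
E(R_Harlan) = R_f + β × MRP = 2.0450% + 0.3098 × 4.0493% = 3.30%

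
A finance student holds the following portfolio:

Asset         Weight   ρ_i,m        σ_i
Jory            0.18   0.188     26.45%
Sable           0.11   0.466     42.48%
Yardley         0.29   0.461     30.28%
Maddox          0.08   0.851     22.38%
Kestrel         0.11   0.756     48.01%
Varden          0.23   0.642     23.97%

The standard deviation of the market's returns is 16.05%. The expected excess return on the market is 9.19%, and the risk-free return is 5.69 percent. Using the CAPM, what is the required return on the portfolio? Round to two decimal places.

14.95%

β_Jory = 0.188 × 26.45% / 16.05% = 0.3098
β_Sable = 0.466 × 42.48% / 16.05% = 1.2334
β_Yardley = 0.461 × 30.28% / 16.05% = 0.8697
β_Maddox = 0.851 × 22.38% / 16.05% = 1.1866
β_Kestrel = 0.756 × 48.01% / 16.05% = 2.2614
β_Varden = 0.642 × 23.97% / 16.05% = 0.9588
β_P = Σ w_i β_i = 0.18×0.3098 + 0.11×1.2334 + 0.29×0.8697 + 0.08×1.1866 + 0.11×2.2614 + 0.23×0.9588 = 1.0079
E(R_P) = R_f + β_P × MRP = 5.69% + 1.0079 × 9.19% = 14.95%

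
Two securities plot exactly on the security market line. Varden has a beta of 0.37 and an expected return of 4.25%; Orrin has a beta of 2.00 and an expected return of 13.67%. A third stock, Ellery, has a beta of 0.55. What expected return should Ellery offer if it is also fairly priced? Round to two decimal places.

MRP (SML slope) = (13.67% − 4.25%) / (2.00 − 0.37) = 9.42% / 1.63 = 5.7791%
R_f (intercept) = 4.25% − 0.37 × 5.7791% = 2.1117%
E(R_Ellery) = R_f + β × MRP = 2.1117% + 0.55 × 5.7791% = 5.29%

5.29%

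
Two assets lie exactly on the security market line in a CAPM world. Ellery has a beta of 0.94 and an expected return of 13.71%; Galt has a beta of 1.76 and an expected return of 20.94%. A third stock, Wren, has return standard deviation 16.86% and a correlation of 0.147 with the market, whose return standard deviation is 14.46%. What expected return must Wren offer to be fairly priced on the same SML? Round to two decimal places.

6.93%

MRP = (20.94% − 13.71%) / (1.76 − 0.94) = 8.8171%
R_f = 13.71% − 0.94 × 8.8171% = 5.4219%
β_Wren = ρ·σ_i/σ_m = 0.147 × 16.86 / 14.46 = 0.1714
E(R_Wren) = R_f + β × MRP = 5.4219% + 0.1714 × 8.8171% = 6.93%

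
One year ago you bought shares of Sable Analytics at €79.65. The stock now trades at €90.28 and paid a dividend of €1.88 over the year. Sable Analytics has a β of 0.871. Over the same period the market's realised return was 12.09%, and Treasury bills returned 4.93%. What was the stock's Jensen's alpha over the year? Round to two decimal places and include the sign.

+4.54%

Realised HPR = (P1 + D1 − P0) / P0 = (90.28 + 1.88 − 79.65) / 79.65 = 12.51 / 79.65 = 15.7062%
MRP = 12.09% − 4.93% = 7.16%
CAPM required = R_f + β·MRP = 4.93% + 0.871 × 7.16% = 11.16636%
α = realised − required = 15.7062% − 11.16636% = +4.54%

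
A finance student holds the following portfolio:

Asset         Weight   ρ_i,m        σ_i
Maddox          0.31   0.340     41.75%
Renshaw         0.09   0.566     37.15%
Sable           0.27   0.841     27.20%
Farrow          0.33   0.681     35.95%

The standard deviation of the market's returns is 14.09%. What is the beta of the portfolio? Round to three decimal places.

1.458

β_Maddox = 0.340 × 41.75% / 14.09% = 1.0075
β_Renshaw = 0.566 × 37.15% / 14.09% = 1.4923
β_Sable = 0.841 × 27.20% / 14.09% = 1.6235
β_Farrow = 0.681 × 35.95% / 14.09% = 1.7375
β_P = Σ w_i β_i = 0.31×1.0075 + 0.09×1.4923 + 0.27×1.6235 + 0.33×1.7375 = 1.4584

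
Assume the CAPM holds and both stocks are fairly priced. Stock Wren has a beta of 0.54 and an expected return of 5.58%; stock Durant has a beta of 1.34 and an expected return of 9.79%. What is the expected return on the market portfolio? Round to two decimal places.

8.00%

Both satisfy E(R) = R_f + β·MRP, so the slope of the SML is
MRP = (9.79% − 5.58%) / (1.34 − 0.54) = 4.21% / 0.80 = 5.2625%
R_f = E(R_Wren) − β_Wren·MRP = 5.58% − 0.54 × 5.2625% = 2.7383%
E(R_m) = R_f + MRP = 2.7383% + 5.2625% = 8.00%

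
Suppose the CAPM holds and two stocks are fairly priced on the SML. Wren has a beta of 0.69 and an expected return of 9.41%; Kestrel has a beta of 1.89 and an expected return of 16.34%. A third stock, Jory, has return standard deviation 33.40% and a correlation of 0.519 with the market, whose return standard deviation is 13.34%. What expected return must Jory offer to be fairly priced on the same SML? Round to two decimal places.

MRP = (16.34% − 9.41%) / (1.89 − 0.69) = 5.7750%
R_f = 9.41% − 0.69 × 5.7750% = 5.4253%
β_Jory = ρ·σ_i/σ_m = 0.519 × 33.40 / 13.34 = 1.2994
E(R_Jory) = R_f + β × MRP = 5.4253% + 1.2994 × 5.7750% = 12.93%

12.93%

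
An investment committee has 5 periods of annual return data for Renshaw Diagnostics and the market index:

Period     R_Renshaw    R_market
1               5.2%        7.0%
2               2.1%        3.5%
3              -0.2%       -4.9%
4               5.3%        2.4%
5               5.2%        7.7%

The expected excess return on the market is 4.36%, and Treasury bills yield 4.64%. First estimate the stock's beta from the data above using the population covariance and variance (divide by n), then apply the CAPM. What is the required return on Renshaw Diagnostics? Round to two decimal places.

Mean R_i = (5.2 + 2.1 − 0.2 + 5.3 + 5.2) / 5 = 3.5200%
Mean R_m = (7.0 + 3.5 − 4.9 + 2.4 + 7.7) / 5 = 3.1400%
Σ(R_i − R̄_i)(R_m − R̄_m) = 42.2260  ⇒  Cov = 42.2260 / 5 = 8.4452
Σ(R_m − R̄_m)² = 101.0120  ⇒  Var(R_m) = 101.0120 / 5 = 20.2024
β = Cov / Var(R_m) = 8.4452 / 20.2024 = 0.4180
E(R) = R_f + β × MRP = 4.64% + 0.4180 × 4.36% = 6.46%

6.46%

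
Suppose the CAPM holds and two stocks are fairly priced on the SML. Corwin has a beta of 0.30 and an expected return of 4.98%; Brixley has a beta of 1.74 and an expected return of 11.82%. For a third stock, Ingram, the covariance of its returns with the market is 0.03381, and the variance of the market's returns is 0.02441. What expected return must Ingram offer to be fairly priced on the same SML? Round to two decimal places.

MRP = (11.82% − 4.98%) / (1.74 − 0.30) = 4.7500%
R_f = 4.98% − 0.30 × 4.7500% = 3.5550%
β_Ingram = Cov / Var(R_m) = 0.03381 / 0.02441 = 1.3851
E(R_Ingram) = R_f + β × MRP = 3.5550% + 1.3851 × 4.7500% = 10.13%

10.13%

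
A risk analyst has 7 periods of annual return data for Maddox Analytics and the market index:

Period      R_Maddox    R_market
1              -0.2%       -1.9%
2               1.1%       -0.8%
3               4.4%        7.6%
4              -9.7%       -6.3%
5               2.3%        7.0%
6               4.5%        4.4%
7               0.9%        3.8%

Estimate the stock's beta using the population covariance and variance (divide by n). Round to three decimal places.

Mean R_i = (-0.2 + 1.1 + 4.4 − 9.7 + 2.3 + 4.5 + 0.9) / 7 = 0.4714%
Mean R_m = (-1.9 − 0.8 + 7.6 − 6.3 + 7.0 + 4.4 + 3.8) / 7 = 1.9714%
Σ(R_i − R̄_i)(R_m − R̄_m) = 126.8643  ⇒  Cov = 126.8643 / 7 = 18.1235
Σ(R_m − R̄_m)² = 157.2943  ⇒  Var(R_m) = 157.2943 / 7 = 22.4706
β = Cov / Var(R_m) = 18.1235 / 22.4706 = 0.8065

0.807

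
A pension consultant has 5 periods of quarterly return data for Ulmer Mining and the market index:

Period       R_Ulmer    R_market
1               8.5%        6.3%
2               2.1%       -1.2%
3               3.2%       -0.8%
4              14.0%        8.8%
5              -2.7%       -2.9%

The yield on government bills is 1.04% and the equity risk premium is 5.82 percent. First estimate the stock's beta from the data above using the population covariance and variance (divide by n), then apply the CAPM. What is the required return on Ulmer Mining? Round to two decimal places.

8.03%

Mean R_i = (8.5 + 2.1 + 3.2 + 14.0 − 2.7) / 5 = 5.0200%
Mean R_m = (6.3 − 1.2 − 0.8 + 8.8 − 2.9) / 5 = 2.0400%
Σ(R_i − R̄_i)(R_m − R̄_m) = 128.2960  ⇒  Cov = 128.2960 / 5 = 25.6592
Σ(R_m − R̄_m)² = 106.8120  ⇒  Var(R_m) = 106.8120 / 5 = 21.3624
β = Cov / Var(R_m) = 25.6592 / 21.3624 = 1.2011
E(R) = R_f + β × MRP = 1.04% + 1.2011 × 5.82% = 8.03%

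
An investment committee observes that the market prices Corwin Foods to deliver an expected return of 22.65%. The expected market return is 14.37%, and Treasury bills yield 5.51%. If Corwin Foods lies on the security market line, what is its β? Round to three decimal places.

MRP = 14.37% − 5.51% = 8.86%
β = (E(R) − R_f) / MRP = (22.65% − 5.51%) / 8.86% = 17.14% / 8.86% = 1.935

1.935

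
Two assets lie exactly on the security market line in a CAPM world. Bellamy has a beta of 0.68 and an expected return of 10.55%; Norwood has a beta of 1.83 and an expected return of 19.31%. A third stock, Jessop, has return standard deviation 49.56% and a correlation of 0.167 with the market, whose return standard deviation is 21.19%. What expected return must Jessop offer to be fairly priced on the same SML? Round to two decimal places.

MRP = (19.31% − 10.55%) / (1.83 − 0.68) = 7.6174%
R_f = 10.55% − 0.68 × 7.6174% = 5.3702%
β_Jessop = ρ·σ_i/σ_m = 0.167 × 49.56 / 21.19 = 0.3906
E(R_Jessop) = R_f + β × MRP = 5.3702% + 0.3906 × 7.6174% = 8.35%

8.35%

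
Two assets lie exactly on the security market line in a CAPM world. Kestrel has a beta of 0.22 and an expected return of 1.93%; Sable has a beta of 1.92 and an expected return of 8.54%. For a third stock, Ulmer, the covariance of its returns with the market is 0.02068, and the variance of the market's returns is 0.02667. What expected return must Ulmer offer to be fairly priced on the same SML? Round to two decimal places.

4.09%

MRP = (8.54% − 1.93%) / (1.92 − 0.22) = 3.8882%
R_f = 1.93% − 0.22 × 3.8882% = 1.0746%
β_Ulmer = Cov / Var(R_m) = 0.02068 / 0.02667 = 0.7754
E(R_Ulmer) = R_f + β × MRP = 1.0746% + 0.7754 × 3.8882% = 4.09%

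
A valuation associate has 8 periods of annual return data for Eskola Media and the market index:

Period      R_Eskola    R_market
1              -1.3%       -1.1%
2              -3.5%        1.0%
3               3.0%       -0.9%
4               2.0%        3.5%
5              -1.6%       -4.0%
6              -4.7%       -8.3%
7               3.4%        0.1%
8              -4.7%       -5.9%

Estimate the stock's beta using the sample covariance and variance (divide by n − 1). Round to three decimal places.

0.586

Mean R_i = (-1.3 − 3.5 + 3.0 + 2.0 − 1.6 − 4.7 + 3.4 − 4.7) / 8 = -0.9250%
Mean R_m = (-1.1 + 1.0 − 0.9 + 3.5 − 4.0 − 8.3 + 0.1 − 5.9) / 8 = -1.9500%
Σ(R_i − R̄_i)(R_m − R̄_m) = 61.2800  ⇒  Cov = 61.2800 / 7 = 8.7543
Σ(R_m − R̄_m)² = 104.5600  ⇒  Var(R_m) = 104.5600 / 7 = 14.9371
β = Cov / Var(R_m) = 8.7543 / 14.9371 = 0.5861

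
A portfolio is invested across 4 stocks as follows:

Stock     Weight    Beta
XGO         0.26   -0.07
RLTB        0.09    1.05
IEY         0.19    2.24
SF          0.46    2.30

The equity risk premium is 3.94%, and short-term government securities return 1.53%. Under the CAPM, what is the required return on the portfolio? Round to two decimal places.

7.68%

β_P = Σ w_i β_i = 0.26×-0.07 + 0.09×1.05 + 0.19×2.24 + 0.46×2.30 = 1.5599
E(R_P) = R_f + β_P × MRP = 1.53% + 1.5599 × 3.94% = 7.68%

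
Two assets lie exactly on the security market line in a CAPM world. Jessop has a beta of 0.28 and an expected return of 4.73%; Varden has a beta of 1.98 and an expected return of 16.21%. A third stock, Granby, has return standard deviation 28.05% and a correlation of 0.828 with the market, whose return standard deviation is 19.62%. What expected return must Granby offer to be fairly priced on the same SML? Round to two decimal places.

10.83%

MRP = (16.21% − 4.73%) / (1.98 − 0.28) = 6.7529%
R_f = 4.73% − 0.28 × 6.7529% = 2.8392%
β_Granby = ρ·σ_i/σ_m = 0.828 × 28.05 / 19.62 = 1.1838
E(R_Granby) = R_f + β × MRP = 2.8392% + 1.1838 × 6.7529% = 10.83%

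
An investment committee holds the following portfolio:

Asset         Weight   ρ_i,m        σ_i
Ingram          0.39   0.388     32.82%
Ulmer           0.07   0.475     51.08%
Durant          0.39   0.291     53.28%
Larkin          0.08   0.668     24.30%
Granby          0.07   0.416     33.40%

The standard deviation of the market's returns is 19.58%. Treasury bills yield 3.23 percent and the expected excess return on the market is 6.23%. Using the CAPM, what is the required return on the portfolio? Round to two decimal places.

β_Ingram = 0.388 × 32.82% / 19.58% = 0.6504
β_Ulmer = 0.475 × 51.08% / 19.58% = 1.2392
β_Durant = 0.291 × 53.28% / 19.58% = 0.7919
β_Larkin = 0.668 × 24.30% / 19.58% = 0.8290
β_Granby = 0.416 × 33.40% / 19.58% = 0.7096
β_P = Σ w_i β_i = 0.39×0.6504 + 0.07×1.2392 + 0.39×0.7919 + 0.08×0.8290 + 0.07×0.7096 = 0.7652
E(R_P) = R_f + β_P × MRP = 3.23% + 0.7652 × 6.23% = 8.00%

8.00%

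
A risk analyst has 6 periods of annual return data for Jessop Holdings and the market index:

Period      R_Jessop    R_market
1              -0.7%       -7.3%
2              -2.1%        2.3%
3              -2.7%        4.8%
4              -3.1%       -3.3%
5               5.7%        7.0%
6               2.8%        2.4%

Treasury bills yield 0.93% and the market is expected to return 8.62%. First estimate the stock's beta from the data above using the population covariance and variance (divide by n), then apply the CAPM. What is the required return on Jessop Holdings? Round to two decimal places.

Mean R_i = (-0.7 − 2.1 − 2.7 − 3.1 + 5.7 + 2.8) / 6 = -0.0167%
Mean R_m = (-7.3 + 2.3 + 4.8 − 3.3 + 7.0 + 2.4) / 6 = 0.9833%
Σ(R_i − R̄_i)(R_m − R̄_m) = 44.2683  ⇒  Cov = 44.2683 / 6 = 7.3781
Σ(R_m − R̄_m)² = 141.4683  ⇒  Var(R_m) = 141.4683 / 6 = 23.5781
β = Cov / Var(R_m) = 7.3781 / 23.5781 = 0.3129
MRP = 8.62% − 0.93% = 7.69%
E(R) = R_f + β × MRP = 0.93% + 0.3129 × 7.69% = 3.34%

3.34%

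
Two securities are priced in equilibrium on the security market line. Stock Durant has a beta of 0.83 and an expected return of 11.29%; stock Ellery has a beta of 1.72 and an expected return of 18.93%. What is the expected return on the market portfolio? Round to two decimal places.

12.75%

Both satisfy E(R) = R_f + β·MRP, so the slope of the SML is
MRP = (18.93% − 11.29%) / (1.72 − 0.83) = 7.64% / 0.89 = 8.5843%
R_f = E(R_Durant) − β_Durant·MRP = 11.29% − 0.83 × 8.5843% = 4.1650%
E(R_m) = R_f + MRP = 4.1650% + 8.5843% = 12.75%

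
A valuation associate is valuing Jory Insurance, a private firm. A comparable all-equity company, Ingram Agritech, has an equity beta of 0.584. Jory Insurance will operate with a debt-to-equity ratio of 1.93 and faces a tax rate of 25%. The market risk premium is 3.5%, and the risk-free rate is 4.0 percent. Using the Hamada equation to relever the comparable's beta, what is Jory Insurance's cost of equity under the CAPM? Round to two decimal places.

β_L = β_U × [1 + (1 − t)(D/E)] = 0.584 × [1 + (1 − 0.25) × 1.93]
    = 0.584 × [1 + 0.75 × 1.93] = 0.584 × 2.4475 = 1.4293
E(R) = R_f + β_L × MRP = 4.0% + 1.4293 × 3.5% = 9.00%

9.00%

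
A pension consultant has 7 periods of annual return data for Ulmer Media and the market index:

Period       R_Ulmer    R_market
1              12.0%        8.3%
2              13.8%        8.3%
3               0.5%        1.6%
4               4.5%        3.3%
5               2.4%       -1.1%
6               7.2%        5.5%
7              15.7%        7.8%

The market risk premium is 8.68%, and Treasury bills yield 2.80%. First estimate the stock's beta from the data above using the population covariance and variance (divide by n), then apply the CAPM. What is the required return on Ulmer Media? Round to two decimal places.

Mean R_i = (12.0 + 13.8 + 0.5 + 4.5 + 2.4 + 7.2 + 15.7) / 7 = 8.0143%
Mean R_m = (8.3 + 8.3 + 1.6 + 3.3 − 1.1 + 5.5 + 7.8) / 7 = 4.8143%
Σ(R_i − R̄_i)(R_m − R̄_m) = 119.1286  ⇒  Cov = 119.1286 / 7 = 17.0184
Σ(R_m − R̄_m)² = 81.2886  ⇒  Var(R_m) = 81.2886 / 7 = 11.6127
β = Cov / Var(R_m) = 17.0184 / 11.6127 = 1.4655
E(R) = R_f + β × MRP = 2.80% + 1.4655 × 8.68% = 15.52%

15.52%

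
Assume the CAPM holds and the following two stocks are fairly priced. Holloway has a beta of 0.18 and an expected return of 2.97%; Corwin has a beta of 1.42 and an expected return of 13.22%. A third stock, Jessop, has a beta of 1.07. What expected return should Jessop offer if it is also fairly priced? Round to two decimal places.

MRP (SML slope) = (13.22% − 2.97%) / (1.42 − 0.18) = 10.25% / 1.24 = 8.2661%
R_f (intercept) = 2.97% − 0.18 × 8.2661% = 1.4821%
E(R_Jessop) = R_f + β × MRP = 1.4821% + 1.07 × 8.2661% = 10.33%

10.33%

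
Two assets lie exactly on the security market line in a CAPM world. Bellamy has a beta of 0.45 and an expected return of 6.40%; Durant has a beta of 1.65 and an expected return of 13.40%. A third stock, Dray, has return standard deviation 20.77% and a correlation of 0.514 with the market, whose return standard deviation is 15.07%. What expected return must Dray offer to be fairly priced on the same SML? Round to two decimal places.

MRP = (13.40% − 6.40%) / (1.65 − 0.45) = 5.8333%
R_f = 6.40% − 0.45 × 5.8333% = 3.7750%
β_Dray = ρ·σ_i/σ_m = 0.514 × 20.77 / 15.07 = 0.7084
E(R_Dray) = R_f + β × MRP = 3.7750% + 0.7084 × 5.8333% = 7.91%

7.91%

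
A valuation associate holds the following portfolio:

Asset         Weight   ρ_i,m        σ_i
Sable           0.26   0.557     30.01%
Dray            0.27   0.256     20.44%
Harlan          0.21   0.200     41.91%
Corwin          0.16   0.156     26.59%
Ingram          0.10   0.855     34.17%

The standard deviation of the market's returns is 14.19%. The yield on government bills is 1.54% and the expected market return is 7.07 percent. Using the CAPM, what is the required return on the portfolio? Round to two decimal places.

5.87%

β_Sable = 0.557 × 30.01% / 14.19% = 1.1780
β_Dray = 0.256 × 20.44% / 14.19% = 0.3688
β_Harlan = 0.200 × 41.91% / 14.19% = 0.5907
β_Corwin = 0.156 × 26.59% / 14.19% = 0.2923
β_Ingram = 0.855 × 34.17% / 14.19% = 2.0589
β_P = Σ w_i β_i = 0.26×1.1780 + 0.27×0.3688 + 0.21×0.5907 + 0.16×0.2923 + 0.10×2.0589 = 0.7826
MRP = 7.07% − 1.54% = 5.53%
E(R_P) = R_f + β_P × MRP = 1.54% + 0.7826 × 5.53% = 5.87%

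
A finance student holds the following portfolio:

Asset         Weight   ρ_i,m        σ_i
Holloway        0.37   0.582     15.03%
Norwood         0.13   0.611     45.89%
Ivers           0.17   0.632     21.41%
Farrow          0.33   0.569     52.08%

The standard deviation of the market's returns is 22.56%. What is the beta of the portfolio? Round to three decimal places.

β_Holloway = 0.582 × 15.03% / 22.56% = 0.3877
β_Norwood = 0.611 × 45.89% / 22.56% = 1.2429
β_Ivers = 0.632 × 21.41% / 22.56% = 0.5998
β_Farrow = 0.569 × 52.08% / 22.56% = 1.3135
β_P = Σ w_i β_i = 0.37×0.3877 + 0.13×1.2429 + 0.17×0.5998 + 0.33×1.3135 = 0.8404

0.840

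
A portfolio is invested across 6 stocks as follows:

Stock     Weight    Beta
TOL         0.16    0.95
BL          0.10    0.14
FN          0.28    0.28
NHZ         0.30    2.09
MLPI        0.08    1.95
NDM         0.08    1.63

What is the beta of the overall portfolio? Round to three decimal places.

β_P = Σ w_i β_i = 0.16×0.95 + 0.10×0.14 + 0.28×0.28 + 0.30×2.09 + 0.08×1.95 + 0.08×1.63 = 1.1578

1.158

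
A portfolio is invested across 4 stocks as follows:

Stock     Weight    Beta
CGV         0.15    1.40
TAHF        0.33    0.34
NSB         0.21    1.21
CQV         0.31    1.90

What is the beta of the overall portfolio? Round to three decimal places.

1.165

β_P = Σ w_i β_i = 0.15×1.40 + 0.33×0.34 + 0.21×1.21 + 0.31×1.90 = 1.1653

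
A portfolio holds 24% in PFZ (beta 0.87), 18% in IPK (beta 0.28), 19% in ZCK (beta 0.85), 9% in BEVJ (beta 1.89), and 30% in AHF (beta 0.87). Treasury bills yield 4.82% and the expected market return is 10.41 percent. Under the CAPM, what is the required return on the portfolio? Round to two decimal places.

β_P = Σ w_i β_i = 0.24×0.87 + 0.18×0.28 + 0.19×0.85 + 0.09×1.89 + 0.30×0.87 = 0.8518
MRP = 10.41% − 4.82% = 5.59%
E(R_P) = R_f + β_P × MRP = 4.82% + 0.8518 × 5.59% = 9.58%

9.58%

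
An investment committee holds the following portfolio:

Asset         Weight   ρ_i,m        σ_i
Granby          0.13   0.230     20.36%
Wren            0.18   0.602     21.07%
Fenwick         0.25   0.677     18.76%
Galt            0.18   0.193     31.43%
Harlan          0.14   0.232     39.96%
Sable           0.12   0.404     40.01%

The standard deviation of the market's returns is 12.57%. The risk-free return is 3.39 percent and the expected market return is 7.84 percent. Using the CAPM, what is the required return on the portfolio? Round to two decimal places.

7.07%

β_Granby = 0.230 × 20.36% / 12.57% = 0.3725
β_Wren = 0.602 × 21.07% / 12.57% = 1.0091
β_Fenwick = 0.677 × 18.76% / 12.57% = 1.0104
β_Galt = 0.193 × 31.43% / 12.57% = 0.4826
β_Harlan = 0.232 × 39.96% / 12.57% = 0.7375
β_Sable = 0.404 × 40.01% / 12.57% = 1.2859
β_P = Σ w_i β_i = 0.13×0.3725 + 0.18×1.0091 + 0.25×1.0104 + 0.18×0.4826 + 0.14×0.7375 + 0.12×1.2859 = 0.8271
MRP = 7.84% − 3.39% = 4.45%
E(R_P) = R_f + β_P × MRP = 3.39% + 0.8271 × 4.45% = 7.07%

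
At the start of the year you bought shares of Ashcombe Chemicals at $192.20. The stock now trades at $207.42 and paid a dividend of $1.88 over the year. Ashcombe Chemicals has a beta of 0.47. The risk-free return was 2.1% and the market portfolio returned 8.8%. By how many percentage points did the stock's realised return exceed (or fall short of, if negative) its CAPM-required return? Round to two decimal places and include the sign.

Realised HPR = (P1 + D1 − P0) / P0 = (207.42 + 1.88 − 192.20) / 192.20 = 17.10 / 192.20 = 8.8970%
MRP = 8.8% − 2.1% = 6.70%
CAPM required = R_f + β·MRP = 2.1% + 0.47 × 6.7% = 5.2490%
α = realised − required = 8.8970% − 5.2490% = +3.65%

+3.65%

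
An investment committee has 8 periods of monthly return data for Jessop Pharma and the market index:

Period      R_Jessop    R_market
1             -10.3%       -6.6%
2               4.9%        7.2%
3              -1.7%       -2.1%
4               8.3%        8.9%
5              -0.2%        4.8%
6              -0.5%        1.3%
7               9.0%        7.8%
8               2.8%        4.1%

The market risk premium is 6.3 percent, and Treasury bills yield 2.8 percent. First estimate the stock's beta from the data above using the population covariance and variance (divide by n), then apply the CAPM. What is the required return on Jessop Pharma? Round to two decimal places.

9.76%

Mean R_i = (-10.3 + 4.9 − 1.7 + 8.3 − 0.2 − 0.5 + 9.0 + 2.8) / 8 = 1.5375%
Mean R_m = (-6.6 + 7.2 − 2.1 + 8.9 + 4.8 + 1.3 + 7.8 + 4.1) / 8 = 3.1750%
Σ(R_i − R̄_i)(R_m − R̄_m) = 221.7175  ⇒  Cov = 221.7175 / 8 = 27.7147
Σ(R_m − R̄_m)² = 200.7550  ⇒  Var(R_m) = 200.7550 / 8 = 25.0944
β = Cov / Var(R_m) = 27.7147 / 25.0944 = 1.1044
E(R) = R_f + β × MRP = 2.8% + 1.1044 × 6.3% = 9.76%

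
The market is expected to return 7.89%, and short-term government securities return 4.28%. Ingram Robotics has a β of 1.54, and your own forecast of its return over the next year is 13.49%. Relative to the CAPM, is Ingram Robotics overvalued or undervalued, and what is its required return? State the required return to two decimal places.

Undervalued; required return 9.84%

MRP = 7.89% − 4.28% = 3.61%
Required return = R_f + β·MRP = 4.28% + 1.54 × 3.61% = 9.84%
Forecast 13.49% > required 9.84% → the stock plots above the SML → undervalued.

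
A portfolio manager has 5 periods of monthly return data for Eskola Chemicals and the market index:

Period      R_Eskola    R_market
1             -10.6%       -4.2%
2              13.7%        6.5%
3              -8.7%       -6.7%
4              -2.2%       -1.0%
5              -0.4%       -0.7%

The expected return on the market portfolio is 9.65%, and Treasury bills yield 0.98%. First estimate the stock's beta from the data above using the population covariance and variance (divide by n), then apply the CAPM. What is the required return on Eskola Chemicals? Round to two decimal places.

Mean R_i = (-10.6 + 13.7 − 8.7 − 2.2 − 0.4) / 5 = -1.6400%
Mean R_m = (-4.2 + 6.5 − 6.7 − 1.0 − 0.7) / 5 = -1.2200%
Σ(R_i − R̄_i)(R_m − R̄_m) = 184.3360  ⇒  Cov = 184.3360 / 5 = 36.8672
Σ(R_m − R̄_m)² = 98.8280  ⇒  Var(R_m) = 98.8280 / 5 = 19.7656
β = Cov / Var(R_m) = 36.8672 / 19.7656 = 1.8652
MRP = 9.65% − 0.98% = 8.67%
E(R) = R_f + β × MRP = 0.98% + 1.8652 × 8.67% = 17.15%

17.15%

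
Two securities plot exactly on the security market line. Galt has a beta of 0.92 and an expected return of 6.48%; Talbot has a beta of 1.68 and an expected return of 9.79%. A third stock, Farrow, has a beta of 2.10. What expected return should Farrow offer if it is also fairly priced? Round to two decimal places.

MRP (SML slope) = (9.79% − 6.48%) / (1.68 − 0.92) = 3.31% / 0.76 = 4.3553%
R_f (intercept) = 6.48% − 0.92 × 4.3553% = 2.4731%
E(R_Farrow) = R_f + β × MRP = 2.4731% + 2.10 × 4.3553% = 11.62%

11.62%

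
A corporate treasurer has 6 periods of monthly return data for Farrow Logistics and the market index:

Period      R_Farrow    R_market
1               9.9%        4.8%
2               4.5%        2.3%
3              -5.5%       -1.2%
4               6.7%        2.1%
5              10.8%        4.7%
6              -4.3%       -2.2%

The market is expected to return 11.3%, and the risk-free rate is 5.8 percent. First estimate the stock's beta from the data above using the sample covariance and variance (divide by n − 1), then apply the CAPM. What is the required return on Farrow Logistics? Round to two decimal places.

18.68%

Mean R_i = (9.9 + 4.5 − 5.5 + 6.7 + 10.8 − 4.3) / 6 = 3.6833%
Mean R_m = (4.8 + 2.3 − 1.2 + 2.1 + 4.7 − 2.2) / 6 = 1.7500%
Σ(R_i − R̄_i)(R_m − R̄_m) = 100.0850  ⇒  Cov = 100.0850 / 5 = 20.0170
Σ(R_m − R̄_m)² = 42.7350  ⇒  Var(R_m) = 42.7350 / 5 = 8.5470
β = Cov / Var(R_m) = 20.0170 / 8.5470 = 2.3420
MRP = 11.3% − 5.8% = 5.50%
E(R) = R_f + β × MRP = 5.8% + 2.3420 × 5.5% = 18.68%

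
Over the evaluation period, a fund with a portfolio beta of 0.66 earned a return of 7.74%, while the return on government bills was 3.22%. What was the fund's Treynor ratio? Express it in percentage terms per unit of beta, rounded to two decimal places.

Treynor = (R_P − R_f) / β_P = (7.74% − 3.22%) / 0.6600 = 4.52% / 0.6600 = 6.85%

6.85%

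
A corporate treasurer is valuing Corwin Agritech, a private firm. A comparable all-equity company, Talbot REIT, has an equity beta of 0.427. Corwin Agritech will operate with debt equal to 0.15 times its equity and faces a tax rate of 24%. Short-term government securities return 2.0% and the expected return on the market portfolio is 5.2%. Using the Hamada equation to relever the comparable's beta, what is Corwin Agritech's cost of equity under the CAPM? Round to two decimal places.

3.52%

β_L = β_U × [1 + (1 − t)(D/E)] = 0.427 × [1 + (1 − 0.24) × 0.15]
    = 0.427 × [1 + 0.76 × 0.15] = 0.427 × 1.1140 = 0.4757
MRP = 5.2% − 2.0% = 3.20%
E(R) = R_f + β_L × MRP = 2.0% + 0.4757 × 3.2% = 3.52%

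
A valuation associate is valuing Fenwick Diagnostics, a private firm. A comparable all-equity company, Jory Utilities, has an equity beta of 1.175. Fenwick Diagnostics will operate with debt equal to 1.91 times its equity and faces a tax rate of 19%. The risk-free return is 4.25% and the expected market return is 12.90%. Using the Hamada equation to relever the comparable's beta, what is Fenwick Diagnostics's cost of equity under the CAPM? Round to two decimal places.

β_L = β_U × [1 + (1 − t)(D/E)] = 1.175 × [1 + (1 − 0.19) × 1.91]
    = 1.175 × [1 + 0.81 × 1.91] = 1.175 × 2.5471 = 2.9928
MRP = 12.90% − 4.25% = 8.65%
E(R) = R_f + β_L × MRP = 4.25% + 2.9928 × 8.65% = 30.14%

30.14%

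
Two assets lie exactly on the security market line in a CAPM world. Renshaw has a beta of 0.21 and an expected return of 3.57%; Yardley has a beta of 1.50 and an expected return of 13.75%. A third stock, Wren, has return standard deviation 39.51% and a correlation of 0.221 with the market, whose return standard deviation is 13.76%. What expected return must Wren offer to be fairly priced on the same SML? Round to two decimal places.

MRP = (13.75% − 3.57%) / (1.50 − 0.21) = 7.8915%
R_f = 3.57% − 0.21 × 7.8915% = 1.9128%
β_Wren = ρ·σ_i/σ_m = 0.221 × 39.51 / 13.76 = 0.6346
E(R_Wren) = R_f + β × MRP = 1.9128% + 0.6346 × 7.8915% = 6.92%

6.92%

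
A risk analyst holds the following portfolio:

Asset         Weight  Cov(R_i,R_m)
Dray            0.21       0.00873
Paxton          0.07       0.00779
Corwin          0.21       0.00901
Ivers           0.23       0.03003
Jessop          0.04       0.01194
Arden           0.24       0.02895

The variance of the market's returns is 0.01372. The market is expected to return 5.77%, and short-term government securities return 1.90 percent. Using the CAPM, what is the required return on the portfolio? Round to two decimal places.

β_Dray = 0.00873 / 0.01372 = 0.6363
β_Paxton = 0.00779 / 0.01372 = 0.5678
β_Corwin = 0.00901 / 0.01372 = 0.6567
β_Ivers = 0.03003 / 0.01372 = 2.1888
β_Jessop = 0.01194 / 0.01372 = 0.8703
β_Arden = 0.02895 / 0.01372 = 2.1101
β_P = Σ w_i β_i = 0.21×0.6363 + 0.07×0.5678 + 0.21×0.6567 + 0.23×2.1888 + 0.04×0.8703 + 0.24×2.1101 = 1.3559
MRP = 5.77% − 1.90% = 3.87%
E(R_P) = R_f + β_P × MRP = 1.90% + 1.3559 × 3.87% = 7.15%

7.15%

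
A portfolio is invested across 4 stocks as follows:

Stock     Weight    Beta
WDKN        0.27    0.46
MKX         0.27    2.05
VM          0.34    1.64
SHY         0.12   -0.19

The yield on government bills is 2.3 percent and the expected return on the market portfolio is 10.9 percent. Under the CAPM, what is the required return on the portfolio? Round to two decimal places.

β_P = Σ w_i β_i = 0.27×0.46 + 0.27×2.05 + 0.34×1.64 + 0.12×-0.19 = 1.2125
MRP = 10.9% − 2.3% = 8.60%
E(R_P) = R_f + β_P × MRP = 2.3% + 1.2125 × 8.6% = 12.73%

12.73%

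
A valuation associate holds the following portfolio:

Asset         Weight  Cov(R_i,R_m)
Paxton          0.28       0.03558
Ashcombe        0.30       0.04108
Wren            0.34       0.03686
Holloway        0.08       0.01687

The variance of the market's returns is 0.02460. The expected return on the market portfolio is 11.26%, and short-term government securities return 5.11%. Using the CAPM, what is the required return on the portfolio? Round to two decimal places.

14.15%

β_Paxton = 0.03558 / 0.02460 = 1.4463
β_Ashcombe = 0.04108 / 0.02460 = 1.6699
β_Wren = 0.03686 / 0.02460 = 1.4984
β_Holloway = 0.01687 / 0.02460 = 0.6858
β_P = Σ w_i β_i = 0.28×1.4463 + 0.30×1.6699 + 0.34×1.4984 + 0.08×0.6858 = 1.4703
MRP = 11.26% − 5.11% = 6.15%
E(R_P) = R_f + β_P × MRP = 5.11% + 1.4703 × 6.15% = 14.15%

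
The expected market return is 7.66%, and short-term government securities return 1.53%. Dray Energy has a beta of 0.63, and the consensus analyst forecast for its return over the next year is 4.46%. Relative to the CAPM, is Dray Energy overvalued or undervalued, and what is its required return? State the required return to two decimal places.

MRP = 7.66% − 1.53% = 6.13%
Required return = R_f + β·MRP = 1.53% + 0.63 × 6.13% = 5.39%
Forecast 4.46% < required 5.39% → the stock plots below the SML → overvalued.

Overvalued; required return 5.39%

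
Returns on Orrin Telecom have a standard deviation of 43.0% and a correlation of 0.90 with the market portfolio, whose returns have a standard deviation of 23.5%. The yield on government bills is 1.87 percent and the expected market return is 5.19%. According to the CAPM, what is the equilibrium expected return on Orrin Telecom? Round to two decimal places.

7.34%

β = ρ × σ_i / σ_m = 0.90 × 43.0% / 23.5% = 1.6468
MRP = 5.19% − 1.87% = 3.32%
E(R) = 1.87% + 1.6468 × 3.32% = 7.34%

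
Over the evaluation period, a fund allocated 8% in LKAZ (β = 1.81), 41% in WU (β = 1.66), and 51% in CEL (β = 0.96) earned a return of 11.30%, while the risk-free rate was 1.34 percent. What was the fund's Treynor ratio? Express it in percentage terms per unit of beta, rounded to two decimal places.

β_P = 0.08×1.81 + 0.41×1.66 + 0.51×0.96 = 1.3150
Treynor = (R_P − R_f) / β_P = (11.30% − 1.34%) / 1.3150 = 9.96% / 1.3150 = 7.57%

7.57%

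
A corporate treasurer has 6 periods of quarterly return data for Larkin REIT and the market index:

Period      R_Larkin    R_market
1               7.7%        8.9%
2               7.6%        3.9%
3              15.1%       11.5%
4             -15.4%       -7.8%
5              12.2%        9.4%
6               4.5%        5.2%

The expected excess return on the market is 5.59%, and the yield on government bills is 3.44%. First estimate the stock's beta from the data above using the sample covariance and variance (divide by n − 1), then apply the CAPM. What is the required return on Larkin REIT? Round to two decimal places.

11.90%

Mean R_i = (7.7 + 7.6 + 15.1 − 15.4 + 12.2 + 4.5) / 6 = 5.2833%
Mean R_m = (8.9 + 3.9 + 11.5 − 7.8 + 9.4 + 5.2) / 6 = 5.1833%
Σ(R_i − R̄_i)(R_m − R̄_m) = 365.7083  ⇒  Cov = 365.7083 / 5 = 73.1417
Σ(R_m − R̄_m)² = 241.7083  ⇒  Var(R_m) = 241.7083 / 5 = 48.3417
β = Cov / Var(R_m) = 73.1417 / 48.3417 = 1.5130
E(R) = R_f + β × MRP = 3.44% + 1.5130 × 5.59% = 11.90%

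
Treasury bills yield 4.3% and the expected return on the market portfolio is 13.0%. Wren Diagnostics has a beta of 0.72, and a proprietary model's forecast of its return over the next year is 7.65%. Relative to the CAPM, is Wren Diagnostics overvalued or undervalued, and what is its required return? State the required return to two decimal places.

MRP = 13.0% − 4.3% = 8.70%
Required return = R_f + β·MRP = 4.3% + 0.72 × 8.7% = 10.56%
Forecast 7.65% < required 10.56% → the stock plots below the SML → overvalued.

Overvalued; required return 10.56%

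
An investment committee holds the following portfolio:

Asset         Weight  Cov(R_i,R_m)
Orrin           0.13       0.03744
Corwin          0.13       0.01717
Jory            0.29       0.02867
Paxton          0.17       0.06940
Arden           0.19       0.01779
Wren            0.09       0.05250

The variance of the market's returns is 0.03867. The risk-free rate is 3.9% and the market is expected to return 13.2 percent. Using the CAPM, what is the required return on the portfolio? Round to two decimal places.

β_Orrin = 0.03744 / 0.03867 = 0.9682
β_Corwin = 0.01717 / 0.03867 = 0.4440
β_Jory = 0.02867 / 0.03867 = 0.7414
β_Paxton = 0.06940 / 0.03867 = 1.7947
β_Arden = 0.01779 / 0.03867 = 0.4600
β_Wren = 0.05250 / 0.03867 = 1.3576
β_P = Σ w_i β_i = 0.13×0.9682 + 0.13×0.4440 + 0.29×0.7414 + 0.17×1.7947 + 0.19×0.4600 + 0.09×1.3576 = 0.9133
MRP = 13.2% − 3.9% = 9.30%
E(R_P) = R_f + β_P × MRP = 3.9% + 0.9133 × 9.3% = 12.39%

12.39%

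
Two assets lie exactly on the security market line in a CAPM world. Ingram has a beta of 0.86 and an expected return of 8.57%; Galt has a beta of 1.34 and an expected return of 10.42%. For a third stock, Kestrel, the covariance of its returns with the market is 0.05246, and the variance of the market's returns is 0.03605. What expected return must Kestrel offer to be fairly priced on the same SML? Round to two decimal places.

MRP = (10.42% − 8.57%) / (1.34 − 0.86) = 3.8542%
R_f = 8.57% − 0.86 × 3.8542% = 5.2554%
β_Kestrel = Cov / Var(R_m) = 0.05246 / 0.03605 = 1.4552
E(R_Kestrel) = R_f + β × MRP = 5.2554% + 1.4552 × 3.8542% = 10.86%

10.86%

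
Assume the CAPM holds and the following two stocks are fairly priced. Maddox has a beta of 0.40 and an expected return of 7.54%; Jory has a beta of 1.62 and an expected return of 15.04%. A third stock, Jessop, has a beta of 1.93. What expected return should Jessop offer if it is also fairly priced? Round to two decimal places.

16.95%

MRP (SML slope) = (15.04% − 7.54%) / (1.62 − 0.40) = 7.50% / 1.22 = 6.1475%
R_f (intercept) = 7.54% − 0.40 × 6.1475% = 5.0810%
E(R_Jessop) = R_f + β × MRP = 5.0810% + 1.93 × 6.1475% = 16.95%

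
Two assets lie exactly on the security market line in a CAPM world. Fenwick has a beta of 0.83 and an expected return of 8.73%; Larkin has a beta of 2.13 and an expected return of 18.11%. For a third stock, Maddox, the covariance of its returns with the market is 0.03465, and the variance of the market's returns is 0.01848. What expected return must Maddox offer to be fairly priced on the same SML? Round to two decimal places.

MRP = (18.11% − 8.73%) / (2.13 − 0.83) = 7.2154%
R_f = 8.73% − 0.83 × 7.2154% = 2.7412%
β_Maddox = Cov / Var(R_m) = 0.03465 / 0.01848 = 1.8750
E(R_Maddox) = R_f + β × MRP = 2.7412% + 1.8750 × 7.2154% = 16.27%

16.27%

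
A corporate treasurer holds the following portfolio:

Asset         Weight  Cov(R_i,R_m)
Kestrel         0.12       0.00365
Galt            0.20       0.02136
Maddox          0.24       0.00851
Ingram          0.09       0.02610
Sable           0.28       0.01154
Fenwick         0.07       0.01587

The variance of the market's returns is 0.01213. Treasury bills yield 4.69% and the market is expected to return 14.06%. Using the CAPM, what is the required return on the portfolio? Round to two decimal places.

β_Kestrel = 0.00365 / 0.01213 = 0.3009
β_Galt = 0.02136 / 0.01213 = 1.7609
β_Maddox = 0.00851 / 0.01213 = 0.7016
β_Ingram = 0.02610 / 0.01213 = 2.1517
β_Sable = 0.01154 / 0.01213 = 0.9514
β_Fenwick = 0.01587 / 0.01213 = 1.3083
β_P = Σ w_i β_i = 0.12×0.3009 + 0.20×1.7609 + 0.24×0.7016 + 0.09×2.1517 + 0.28×0.9514 + 0.07×1.3083 = 1.1083
MRP = 14.06% − 4.69% = 9.37%
E(R_P) = R_f + β_P × MRP = 4.69% + 1.1083 × 9.37% = 15.07%

15.07%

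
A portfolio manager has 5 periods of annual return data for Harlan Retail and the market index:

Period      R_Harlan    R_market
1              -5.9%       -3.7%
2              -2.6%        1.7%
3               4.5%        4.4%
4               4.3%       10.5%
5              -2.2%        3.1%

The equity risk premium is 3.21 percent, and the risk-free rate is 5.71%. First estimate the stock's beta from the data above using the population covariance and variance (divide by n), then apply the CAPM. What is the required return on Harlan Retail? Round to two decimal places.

Mean R_i = (-5.9 − 2.6 + 4.5 + 4.3 − 2.2) / 5 = -0.3800%
Mean R_m = (-3.7 + 1.7 + 4.4 + 10.5 + 3.1) / 5 = 3.2000%
Σ(R_i − R̄_i)(R_m − R̄_m) = 81.6200  ⇒  Cov = 81.6200 / 5 = 16.3240
Σ(R_m − R̄_m)² = 104.6000  ⇒  Var(R_m) = 104.6000 / 5 = 20.9200
β = Cov / Var(R_m) = 16.3240 / 20.9200 = 0.7803
E(R) = R_f + β × MRP = 5.71% + 0.7803 × 3.21% = 8.21%

8.21%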